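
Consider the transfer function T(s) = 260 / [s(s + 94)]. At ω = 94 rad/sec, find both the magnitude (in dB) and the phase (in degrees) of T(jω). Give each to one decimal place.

|j94 + 94| = √(94² + 94²) = 132.9
|j94| = 94
|T(j94)| = 260 / (132.9 × 94) = 0.020807
20 log₁₀(0.020807) = -33.64 dB
∠(j94 + 94) = arctan(94/94) = 45.00°
∠(j94) = 90.00°
∠T(j94) = − (45.00° + 90.00°) = -135.00°

|T| = -33.6 dB, ∠T = -135.0°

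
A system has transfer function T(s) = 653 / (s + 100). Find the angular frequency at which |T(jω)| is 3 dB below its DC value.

For a single-pole low-pass, the −3 dB point is at the pole: ω = 100 rad/sec.

100 rad/sec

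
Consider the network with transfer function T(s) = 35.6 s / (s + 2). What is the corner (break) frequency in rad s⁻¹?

The single real pole at s = −2 gives a corner at ω = 2 rad s⁻¹.

2 rad s⁻¹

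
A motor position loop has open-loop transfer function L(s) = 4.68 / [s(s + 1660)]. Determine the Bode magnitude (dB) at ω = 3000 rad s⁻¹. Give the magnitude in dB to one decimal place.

-126.8 dB

|j3000 + 1660| = √(3000² + 1660²) = 3429
|j3000| = 3000
|L(j3000)| = 4.68 / (3429 × 3000) = 4.5499e-07
20 log₁₀(4.5499e-07) = -126.84 dB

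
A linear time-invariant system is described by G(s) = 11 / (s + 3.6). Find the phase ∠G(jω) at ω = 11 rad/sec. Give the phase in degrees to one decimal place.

-71.9°

∠(j11 + 3.6) = arctan(11/3.6) = 71.88°
∠G(j11) = −71.88° = -71.88°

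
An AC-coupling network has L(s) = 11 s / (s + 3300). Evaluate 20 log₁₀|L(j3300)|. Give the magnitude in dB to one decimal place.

17.8 dB

|j3300| = 3300
|j3300 + 3300| = √(3300² + 3300²) = 4667
|L(j3300)| = 11 × 3300 / 4667 = 7.7782
20 log₁₀(7.7782) = 17.82 dB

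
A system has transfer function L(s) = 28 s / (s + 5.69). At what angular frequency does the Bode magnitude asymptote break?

The single real pole at s = −5.69 gives a corner at ω = 5.69 rad s⁻¹.

5.69 rad s⁻¹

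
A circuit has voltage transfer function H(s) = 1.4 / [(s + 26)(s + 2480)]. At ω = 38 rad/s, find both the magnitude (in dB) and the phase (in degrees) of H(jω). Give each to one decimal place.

|H| = -98.2 dB, ∠H = -56.5°

|j38 + 26| = √(38² + 26²) = 46.04
|j38 + 2480| = √(38² + 2480²) = 2480
|H(j38)| = 1.4 / (46.04 × 2480) = 1.2259e-05
20 log₁₀(1.2259e-05) = -98.23 dB
∠(j38 + 26) = arctan(38/26) = 55.62°
∠(j38 + 2480) = arctan(38/2480) = 0.88°
∠H(j38) = − (55.62° + 0.88°) = -56.50°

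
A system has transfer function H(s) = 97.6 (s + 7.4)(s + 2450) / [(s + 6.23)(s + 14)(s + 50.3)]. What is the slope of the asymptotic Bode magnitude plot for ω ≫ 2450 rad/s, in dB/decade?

With 2 zeros and 3 poles, the high-frequency asymptotic slope is 20 × (2 − 3) = -20 dB/decade.

-20 dB/decade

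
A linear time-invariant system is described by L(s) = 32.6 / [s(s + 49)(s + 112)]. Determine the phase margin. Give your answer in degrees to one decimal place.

90.0°

Gain crossover: |L(jω)| = 1 at ω ≈ 0.00594 rad/sec.
∠L(j0.00594) = −90° − arctan(0.00594/49) − arctan(0.00594/112) ≈ -90.01°
PM = 180° + (-90.01°) = 89.99°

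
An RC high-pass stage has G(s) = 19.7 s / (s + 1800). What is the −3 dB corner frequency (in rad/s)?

For a single-pole high-pass, the −3 dB point is at the pole: ω = 1800 rad/s.

1800 rad/s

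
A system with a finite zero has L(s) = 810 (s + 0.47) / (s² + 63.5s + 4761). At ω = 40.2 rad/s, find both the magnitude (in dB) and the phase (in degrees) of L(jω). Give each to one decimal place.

|L| = 18.1 dB, ∠L = 50.3°

|j40.2 + 0.47| = √(40.2² + 0.47²) = 40.2
|(j40.2)² + 63.5(j40.2) + 4761| = |3145 + j2552.7| = 4051
|L(j40.2)| = 810 × 40.2 / 4051 = 8.0394
20 log₁₀(8.0394) = 18.10 dB
∠(j40.2 + 0.47) = arctan(40.2/0.47) = 89.33°
∠[(j40.2)² + 63.5(j40.2) + 4761] = ∠[3145 + j2552.7] = 39.07°
∠L(j40.2) = 89.33° − 39.07° = 50.26°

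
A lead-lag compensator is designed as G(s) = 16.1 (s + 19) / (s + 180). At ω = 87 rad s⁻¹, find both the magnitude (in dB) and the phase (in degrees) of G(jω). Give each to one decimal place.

|G| = 17.1 dB, ∠G = 51.9°

|j87 + 19| = √(87² + 19²) = 89.05
|j87 + 180| = √(87² + 180²) = 199.9
|G(j87)| = 16.1 × 89.05 / 199.9 = 7.1713
20 log₁₀(7.1713) = 17.11 dB
∠(j87 + 19) = arctan(87/19) = 77.68°
∠(j87 + 180) = arctan(87/180) = 25.80°
∠G(j87) = 77.68° − 25.80° = 51.88°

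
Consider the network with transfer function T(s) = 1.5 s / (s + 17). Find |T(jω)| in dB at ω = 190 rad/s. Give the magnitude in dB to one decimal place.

3.5 dB

|j190| = 190
|j190 + 17| = √(190² + 17²) = 190.8
|T(j190)| = 1.5 × 190 / 190.8 = 1.494
20 log₁₀(1.494) = 3.49 dB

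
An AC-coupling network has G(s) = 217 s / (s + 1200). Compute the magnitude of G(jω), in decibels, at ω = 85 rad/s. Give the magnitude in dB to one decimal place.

|j85| = 85
|j85 + 1200| = √(85² + 1200²) = 1203
|G(j85)| = 217 × 85 / 1203 = 15.332
20 log₁₀(15.332) = 23.71 dB

23.7 dB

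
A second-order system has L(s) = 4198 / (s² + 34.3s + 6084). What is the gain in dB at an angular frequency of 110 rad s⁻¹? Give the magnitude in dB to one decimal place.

-4.6 dB

|(j110)² + 34.3(j110) + 6084| = |-6016 + j3773| = 7101
|L(j110)| = 4198 / 7101 = 0.59116
20 log₁₀(0.59116) = -4.57 dB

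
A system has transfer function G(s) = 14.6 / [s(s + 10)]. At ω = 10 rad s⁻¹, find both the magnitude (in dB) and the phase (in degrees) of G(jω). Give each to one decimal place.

|j10 + 10| = √(10² + 10²) = 14.14
|j10| = 10
|G(j10)| = 14.6 / (14.14 × 10) = 0.10324
20 log₁₀(0.10324) = -19.72 dB
∠(j10 + 10) = arctan(10/10) = 45.00°
∠(j10) = 90.00°
∠G(j10) = − (45.00° + 90.00°) = -135.00°

|G| = -19.7 dB, ∠G = -135.0°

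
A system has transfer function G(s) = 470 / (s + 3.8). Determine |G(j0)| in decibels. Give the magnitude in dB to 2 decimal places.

41.85 dB

G(0) = 470 / 3.8 = 123.68
20 log₁₀(123.68) = 41.846 dB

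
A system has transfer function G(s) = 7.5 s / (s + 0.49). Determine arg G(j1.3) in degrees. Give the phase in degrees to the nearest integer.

∠(j1.3) = 90.00°
∠(j1.3 + 0.49) = arctan(1.3/0.49) = 69.35°
∠G(j1.3) = 90.00° − 69.35° = 20.65°

21°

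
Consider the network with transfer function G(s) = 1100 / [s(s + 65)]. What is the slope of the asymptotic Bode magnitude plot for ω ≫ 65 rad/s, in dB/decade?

With 0 zeros and 2 poles, the high-frequency asymptotic slope is 20 × (0 − 2) = -40 dB/decade.

-40 dB/decade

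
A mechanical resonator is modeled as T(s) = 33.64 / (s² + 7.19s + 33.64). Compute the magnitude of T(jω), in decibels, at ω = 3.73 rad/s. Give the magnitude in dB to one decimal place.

|(j3.73)² + 7.19(j3.73) + 33.64| = |19.727 + j26.819| = 33.29
|T(j3.73)| = 33.64 / 33.29 = 1.0104
20 log₁₀(1.0104) = 0.09 dB

0.1 dB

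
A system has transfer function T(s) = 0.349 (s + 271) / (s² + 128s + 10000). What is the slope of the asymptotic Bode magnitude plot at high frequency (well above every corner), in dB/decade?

-20 dB/decade

With 1 zero and 2 poles, the high-frequency asymptotic slope is 20 × (1 − 2) = -20 dB/decade.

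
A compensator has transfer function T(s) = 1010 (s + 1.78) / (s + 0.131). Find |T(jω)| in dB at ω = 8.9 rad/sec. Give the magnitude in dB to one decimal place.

60.3 dB

|j8.9 + 1.78| = √(8.9² + 1.78²) = 9.076
|j8.9 + 0.131| = √(8.9² + 0.131²) = 8.901
|T(j8.9)| = 1010 × 9.076 / 8.901 = 1029.9
20 log₁₀(1029.9) = 60.26 dB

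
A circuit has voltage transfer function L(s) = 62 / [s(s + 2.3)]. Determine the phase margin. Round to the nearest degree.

17 deg

Gain crossover: |L(jω)| = 1 at ω ≈ 7.71 rad/s.
∠L(j7.71) = −90° − arctan(7.71/2.3) ≈ -163.39°
PM = 180° + (-163.39°) = 16.61°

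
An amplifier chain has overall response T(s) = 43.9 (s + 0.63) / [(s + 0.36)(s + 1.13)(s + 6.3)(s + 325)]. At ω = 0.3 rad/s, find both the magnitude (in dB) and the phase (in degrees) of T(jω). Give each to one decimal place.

|j0.3 + 0.63| = √(0.3² + 0.63²) = 0.6978
|j0.3 + 0.36| = √(0.3² + 0.36²) = 0.4686
|j0.3 + 1.13| = √(0.3² + 1.13²) = 1.169
|j0.3 + 6.3| = √(0.3² + 6.3²) = 6.307
|j0.3 + 325| = √(0.3² + 325²) = 325
|T(j0.3)| = 43.9 × 0.6978 / (0.4686 × 1.169 × 6.307 × 325) = 0.027276
20 log₁₀(0.027276) = -31.28 dB
∠(j0.3 + 0.63) = arctan(0.3/0.63) = 25.46°
∠(j0.3 + 0.36) = arctan(0.3/0.36) = 39.81°
∠(j0.3 + 1.13) = arctan(0.3/1.13) = 14.87°
∠(j0.3 + 6.3) = arctan(0.3/6.3) = 2.73°
∠(j0.3 + 325) = arctan(0.3/325) = 0.05°
∠T(j0.3) = 25.46° − (39.81° + 14.87° + 2.73° + 0.05°) = -31.99°

|T| = -31.3 dB, ∠T = -32.0°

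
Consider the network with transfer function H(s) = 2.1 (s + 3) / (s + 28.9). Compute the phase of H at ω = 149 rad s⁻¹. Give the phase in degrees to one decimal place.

9.8°

∠(j149 + 3) = arctan(149/3) = 88.85°
∠(j149 + 28.9) = arctan(149/28.9) = 79.02°
∠H(j149) = 88.85° − 79.02° = 9.82°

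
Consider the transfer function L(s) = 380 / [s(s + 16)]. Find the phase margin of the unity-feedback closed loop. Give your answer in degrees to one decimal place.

Gain crossover: |L(jω)| = 1 at ω ≈ 16.5 rad/s.
∠L(j16.5) = −90° − arctan(16.5/16) ≈ -135.92°
PM = 180° + (-135.92°) = 44.08°

44.1 deg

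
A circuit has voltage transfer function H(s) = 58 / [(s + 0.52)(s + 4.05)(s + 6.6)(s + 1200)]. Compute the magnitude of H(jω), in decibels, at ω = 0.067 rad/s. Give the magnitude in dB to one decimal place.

-49.2 dB

|j0.067 + 0.52| = √(0.067² + 0.52²) = 0.5243
|j0.067 + 4.05| = √(0.067² + 4.05²) = 4.051
|j0.067 + 6.6| = √(0.067² + 6.6²) = 6.6
|j0.067 + 1200| = √(0.067² + 1200²) = 1200
|H(j0.067)| = 58 / (0.5243 × 4.051 × 6.6 × 1200) = 0.0034482
20 log₁₀(0.0034482) = -49.25 dB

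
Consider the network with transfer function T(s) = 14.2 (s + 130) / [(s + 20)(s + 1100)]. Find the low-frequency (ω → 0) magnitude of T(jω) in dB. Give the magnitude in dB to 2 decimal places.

T(0) = 14.2 × 130 / (20 × 1100) = 0.083909
20 log₁₀(0.083909) = -21.524 dB

-21.52 dB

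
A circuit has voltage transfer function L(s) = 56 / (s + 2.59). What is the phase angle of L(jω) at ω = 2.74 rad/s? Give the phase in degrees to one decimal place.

∠(j2.74 + 2.59) = arctan(2.74/2.59) = 46.61°
∠L(j2.74) = −46.61° = -46.61°

-46.6°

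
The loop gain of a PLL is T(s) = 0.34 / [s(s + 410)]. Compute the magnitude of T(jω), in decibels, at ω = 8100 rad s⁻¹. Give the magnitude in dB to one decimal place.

|j8100 + 410| = √(8100² + 410²) = 8110
|j8100| = 8100
|T(j8100)| = 0.34 / (8110 × 8100) = 5.1755e-09
20 log₁₀(5.1755e-09) = -165.72 dB

-165.7 dB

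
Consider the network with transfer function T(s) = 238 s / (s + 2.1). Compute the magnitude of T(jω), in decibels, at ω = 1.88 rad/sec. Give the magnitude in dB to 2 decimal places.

|j1.88| = 1.88
|j1.88 + 2.1| = √(1.88² + 2.1²) = 2.819
|T(j1.88)| = 238 × 1.88 / 2.819 = 158.75
20 log₁₀(158.75) = 44.014 dB

44.01 dB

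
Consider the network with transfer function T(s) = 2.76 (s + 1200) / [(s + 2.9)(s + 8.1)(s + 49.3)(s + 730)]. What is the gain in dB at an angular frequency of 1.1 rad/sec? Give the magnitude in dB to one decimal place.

|j1.1 + 1200| = √(1.1² + 1200²) = 1200
|j1.1 + 2.9| = √(1.1² + 2.9²) = 3.102
|j1.1 + 8.1| = √(1.1² + 8.1²) = 8.174
|j1.1 + 49.3| = √(1.1² + 49.3²) = 49.31
|j1.1 + 730| = √(1.1² + 730²) = 730
|T(j1.1)| = 2.76 × 1200 / (3.102 × 8.174 × 49.31 × 730) = 0.0036289
20 log₁₀(0.0036289) = -48.80 dB

-48.8 dB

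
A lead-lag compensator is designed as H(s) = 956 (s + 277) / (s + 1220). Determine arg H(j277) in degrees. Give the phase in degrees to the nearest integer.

∠(j277 + 277) = arctan(277/277) = 45.00°
∠(j277 + 1220) = arctan(277/1220) = 12.79°
∠H(j277) = 45.00° − 12.79° = 32.21°

32 deg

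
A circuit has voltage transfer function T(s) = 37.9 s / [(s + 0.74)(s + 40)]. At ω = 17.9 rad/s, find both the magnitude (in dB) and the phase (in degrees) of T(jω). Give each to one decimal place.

|T| = -1.3 dB, ∠T = -21.7°

|j17.9| = 17.9
|j17.9 + 0.74| = √(17.9² + 0.74²) = 17.92
|j17.9 + 40| = √(17.9² + 40²) = 43.82
|T(j17.9)| = 37.9 × 17.9 / (17.92 × 43.82) = 0.86411
20 log₁₀(0.86411) = -1.27 dB
∠(j17.9) = 90.00°
∠(j17.9 + 0.74) = arctan(17.9/0.74) = 87.63°
∠(j17.9 + 40) = arctan(17.9/40) = 24.11°
∠T(j17.9) = 90.00° − (87.63° + 24.11°) = -21.74°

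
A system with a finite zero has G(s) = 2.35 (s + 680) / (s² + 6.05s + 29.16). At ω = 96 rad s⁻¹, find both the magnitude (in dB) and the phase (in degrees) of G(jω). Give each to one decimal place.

|j96 + 680| = √(96² + 680²) = 686.7
|(j96)² + 6.05(j96) + 29.16| = |-9186.8 + j580.8| = 9205
|G(j96)| = 2.35 × 686.7 / 9205 = 0.17532
20 log₁₀(0.17532) = -15.12 dB
∠(j96 + 680) = arctan(96/680) = 8.04°
∠[(j96)² + 6.05(j96) + 29.16] = ∠[-9186.8 + j580.8] = 176.38°
∠G(j96) = 8.04° − 176.38° = -168.35°

|G| = -15.1 dB, ∠G = -168.3°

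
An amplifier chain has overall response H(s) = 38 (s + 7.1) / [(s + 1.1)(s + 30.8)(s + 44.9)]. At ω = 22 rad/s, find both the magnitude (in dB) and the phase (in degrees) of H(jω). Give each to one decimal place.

|j22 + 7.1| = √(22² + 7.1²) = 23.12
|j22 + 1.1| = √(22² + 1.1²) = 22.03
|j22 + 30.8| = √(22² + 30.8²) = 37.85
|j22 + 44.9| = √(22² + 44.9²) = 50
|H(j22)| = 38 × 23.12 / (22.03 × 37.85 × 50) = 0.021073
20 log₁₀(0.021073) = -33.53 dB
∠(j22 + 7.1) = arctan(22/7.1) = 72.11°
∠(j22 + 1.1) = arctan(22/1.1) = 87.14°
∠(j22 + 30.8) = arctan(22/30.8) = 35.54°
∠(j22 + 44.9) = arctan(22/44.9) = 26.10°
∠H(j22) = 72.11° − (87.14° + 35.54° + 26.10°) = -76.67°

|H| = -33.5 dB, ∠H = -76.7°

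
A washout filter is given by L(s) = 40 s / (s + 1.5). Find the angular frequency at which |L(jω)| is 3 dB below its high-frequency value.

1.5 rad/s

For a single-pole high-pass, the −3 dB point is at the pole: ω = 1.5 rad/s.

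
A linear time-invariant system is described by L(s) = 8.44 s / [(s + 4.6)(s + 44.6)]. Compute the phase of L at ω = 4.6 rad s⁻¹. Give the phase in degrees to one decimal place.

39.1°

∠(j4.6) = 90.00°
∠(j4.6 + 4.6) = arctan(4.6/4.6) = 45.00°
∠(j4.6 + 44.6) = arctan(4.6/44.6) = 5.89°
∠L(j4.6) = 90.00° − (45.00° + 5.89°) = 39.11°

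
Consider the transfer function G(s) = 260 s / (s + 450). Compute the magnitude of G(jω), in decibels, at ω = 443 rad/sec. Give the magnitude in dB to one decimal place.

45.2 dB

|j443| = 443
|j443 + 450| = √(443² + 450²) = 631.5
|G(j443)| = 260 × 443 / 631.5 = 182.4
20 log₁₀(182.4) = 45.22 dB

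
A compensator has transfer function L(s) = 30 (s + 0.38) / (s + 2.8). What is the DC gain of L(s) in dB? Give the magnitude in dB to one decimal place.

L(0) = 30 × 0.38 / 2.8 = 4.0714
20 log₁₀(4.0714) = 12.19 dB

12.2 dB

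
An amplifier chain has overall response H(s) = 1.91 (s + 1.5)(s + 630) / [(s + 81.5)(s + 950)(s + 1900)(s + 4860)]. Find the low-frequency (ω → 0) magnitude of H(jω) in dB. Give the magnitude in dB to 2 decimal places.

H(0) = 1.91 × 1.5 × 630 / (81.5 × 950 × 1900 × 4860) = 2.5246e-09
20 log₁₀(2.5246e-09) = -171.956 dB

-171.96 dB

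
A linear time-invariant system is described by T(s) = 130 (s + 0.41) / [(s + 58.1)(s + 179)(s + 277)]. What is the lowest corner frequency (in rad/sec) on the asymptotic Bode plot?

Break frequencies occur at each pole and zero magnitude: 0.41 rad/sec, 58.1 rad/sec, 179 rad/sec, 277 rad/sec.
The lowest is 0.41 rad/sec.

0.41 rad/sec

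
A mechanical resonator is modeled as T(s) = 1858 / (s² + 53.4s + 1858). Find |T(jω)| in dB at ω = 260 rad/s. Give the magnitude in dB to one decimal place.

-31.2 dB

|(j260)² + 53.4(j260) + 1858| = |-65742 + j13884| = 6.719e+04
|T(j260)| = 1858 / 6.719e+04 = 0.027652
20 log₁₀(0.027652) = -31.17 dB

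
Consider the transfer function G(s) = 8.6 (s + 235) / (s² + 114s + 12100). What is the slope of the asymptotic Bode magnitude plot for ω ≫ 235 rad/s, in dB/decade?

With 1 zero and 2 poles, the high-frequency asymptotic slope is 20 × (1 − 2) = -20 dB/decade.

-20 dB/decade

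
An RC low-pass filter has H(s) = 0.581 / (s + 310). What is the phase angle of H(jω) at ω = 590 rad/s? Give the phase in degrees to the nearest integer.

∠(j590 + 310) = arctan(590/310) = 62.28°
∠H(j590) = −62.28° = -62.28°

-62°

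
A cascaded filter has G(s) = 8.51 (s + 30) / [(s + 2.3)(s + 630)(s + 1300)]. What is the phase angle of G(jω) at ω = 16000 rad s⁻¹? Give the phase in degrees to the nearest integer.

-173 deg

∠(j16000 + 30) = arctan(16000/30) = 89.89°
∠(j16000 + 2.3) = arctan(16000/2.3) = 89.99°
∠(j16000 + 630) = arctan(16000/630) = 87.75°
∠(j16000 + 1300) = arctan(16000/1300) = 85.35°
∠G(j16000) = 89.89° − (89.99° + 87.75° + 85.35°) = -173.20°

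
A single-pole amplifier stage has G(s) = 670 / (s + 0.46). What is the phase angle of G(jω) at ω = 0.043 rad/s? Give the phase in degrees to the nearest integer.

∠(j0.043 + 0.46) = arctan(0.043/0.46) = 5.34°
∠G(j0.043) = −5.34° = -5.34°

-5 deg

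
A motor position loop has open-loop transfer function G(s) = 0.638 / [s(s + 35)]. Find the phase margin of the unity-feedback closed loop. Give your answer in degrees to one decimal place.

Gain crossover: |G(jω)| = 1 at ω ≈ 0.0182 rad/s.
∠G(j0.0182) = −90° − arctan(0.0182/35) ≈ -90.03°
PM = 180° + (-90.03°) = 89.97°

90.0 deg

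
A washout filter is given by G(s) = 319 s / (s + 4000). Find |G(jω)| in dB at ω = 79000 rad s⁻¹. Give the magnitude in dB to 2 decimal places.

50.06 dB

|j79000| = 7.9e+04
|j79000 + 4000| = √(79000² + 4000²) = 7.91e+04
|G(j79000)| = 319 × 7.9e+04 / 7.91e+04 = 318.59
20 log₁₀(318.59) = 50.065 dB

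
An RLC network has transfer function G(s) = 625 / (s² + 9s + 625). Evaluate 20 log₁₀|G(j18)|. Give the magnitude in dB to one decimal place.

5.2 dB

|(j18)² + 9(j18) + 625| = |301 + j162| = 341.8
|G(j18)| = 625 / 341.8 = 1.8284
20 log₁₀(1.8284) = 5.24 dB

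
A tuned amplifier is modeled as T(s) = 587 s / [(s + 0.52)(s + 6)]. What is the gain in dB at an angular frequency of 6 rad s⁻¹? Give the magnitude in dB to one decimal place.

36.8 dB

|j6| = 6
|j6 + 0.52| = √(6² + 0.52²) = 6.022
|j6 + 6| = √(6² + 6²) = 8.485
|T(j6)| = 587 × 6 / (6.022 × 8.485) = 68.92
20 log₁₀(68.92) = 36.77 dB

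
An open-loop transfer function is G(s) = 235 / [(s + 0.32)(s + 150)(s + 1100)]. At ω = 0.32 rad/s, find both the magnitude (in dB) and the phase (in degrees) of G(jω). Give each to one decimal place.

|j0.32 + 0.32| = √(0.32² + 0.32²) = 0.4525
|j0.32 + 150| = √(0.32² + 150²) = 150
|j0.32 + 1100| = √(0.32² + 1100²) = 1100
|G(j0.32)| = 235 / (0.4525 × 150 × 1100) = 0.0031472
20 log₁₀(0.0031472) = -50.04 dB
∠(j0.32 + 0.32) = arctan(0.32/0.32) = 45.00°
∠(j0.32 + 150) = arctan(0.32/150) = 0.12°
∠(j0.32 + 1100) = arctan(0.32/1100) = 0.02°
∠G(j0.32) = − (45.00° + 0.12° + 0.02°) = -45.14°

|G| = -50.0 dB, ∠G = -45.1°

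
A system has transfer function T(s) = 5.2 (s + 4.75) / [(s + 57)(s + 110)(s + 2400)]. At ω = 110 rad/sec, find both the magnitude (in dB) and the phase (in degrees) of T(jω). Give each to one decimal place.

|T| = -98.2 dB, ∠T = -22.7°

|j110 + 4.75| = √(110² + 4.75²) = 110.1
|j110 + 57| = √(110² + 57²) = 123.9
|j110 + 110| = √(110² + 110²) = 155.6
|j110 + 2400| = √(110² + 2400²) = 2403
|T(j110)| = 5.2 × 110.1 / (123.9 × 155.6 × 2403) = 1.2365e-05
20 log₁₀(1.2365e-05) = -98.16 dB
∠(j110 + 4.75) = arctan(110/4.75) = 87.53°
∠(j110 + 57) = arctan(110/57) = 62.61°
∠(j110 + 110) = arctan(110/110) = 45.00°
∠(j110 + 2400) = arctan(110/2400) = 2.62°
∠T(j110) = 87.53° − (62.61° + 45.00° + 2.62°) = -22.70°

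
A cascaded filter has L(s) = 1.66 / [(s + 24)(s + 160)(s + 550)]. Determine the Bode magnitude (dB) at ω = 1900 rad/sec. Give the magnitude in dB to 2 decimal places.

|j1900 + 24| = √(1900² + 24²) = 1900
|j1900 + 160| = √(1900² + 160²) = 1907
|j1900 + 550| = √(1900² + 550²) = 1978
|L(j1900)| = 1.66 / (1900 × 1907 × 1978) = 2.3164e-10
20 log₁₀(2.3164e-10) = -192.704 dB

-192.70 dB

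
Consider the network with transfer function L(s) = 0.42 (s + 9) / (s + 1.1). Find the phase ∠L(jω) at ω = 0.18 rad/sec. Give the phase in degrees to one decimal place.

-8.1°

∠(j0.18 + 9) = arctan(0.18/9) = 1.15°
∠(j0.18 + 1.1) = arctan(0.18/1.1) = 9.29°
∠L(j0.18) = 1.15° − 9.29° = -8.15°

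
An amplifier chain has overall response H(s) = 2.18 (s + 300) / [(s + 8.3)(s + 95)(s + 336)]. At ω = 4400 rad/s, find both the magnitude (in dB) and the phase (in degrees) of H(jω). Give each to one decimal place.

|j4400 + 300| = √(4400² + 300²) = 4410
|j4400 + 8.3| = √(4400² + 8.3²) = 4400
|j4400 + 95| = √(4400² + 95²) = 4401
|j4400 + 336| = √(4400² + 336²) = 4413
|H(j4400)| = 2.18 × 4410 / (4400 × 4401 × 4413) = 1.1251e-07
20 log₁₀(1.1251e-07) = -138.98 dB
∠(j4400 + 300) = arctan(4400/300) = 86.10°
∠(j4400 + 8.3) = arctan(4400/8.3) = 89.89°
∠(j4400 + 95) = arctan(4400/95) = 88.76°
∠(j4400 + 336) = arctan(4400/336) = 85.63°
∠H(j4400) = 86.10° − (89.89° + 88.76° + 85.63°) = -178.19°

|H| = -139.0 dB, ∠H = -178.2°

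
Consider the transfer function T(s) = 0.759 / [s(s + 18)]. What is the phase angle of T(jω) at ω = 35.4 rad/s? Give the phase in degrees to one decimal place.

-153.0°

∠(j35.4 + 18) = arctan(35.4/18) = 63.05°
∠(j35.4) = 90.00°
∠T(j35.4) = − (63.05° + 90.00°) = -153.05°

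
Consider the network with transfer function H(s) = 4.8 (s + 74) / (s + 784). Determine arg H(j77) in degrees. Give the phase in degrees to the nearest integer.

41°

∠(j77 + 74) = arctan(77/74) = 46.14°
∠(j77 + 784) = arctan(77/784) = 5.61°
∠H(j77) = 46.14° − 5.61° = 40.53°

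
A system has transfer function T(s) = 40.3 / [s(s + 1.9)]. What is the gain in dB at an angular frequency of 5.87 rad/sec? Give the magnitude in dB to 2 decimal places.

|j5.87 + 1.9| = √(5.87² + 1.9²) = 6.17
|j5.87| = 5.87
|T(j5.87)| = 40.3 / (6.17 × 5.87) = 1.1127
20 log₁₀(1.1127) = 0.928 dB

0.93 dB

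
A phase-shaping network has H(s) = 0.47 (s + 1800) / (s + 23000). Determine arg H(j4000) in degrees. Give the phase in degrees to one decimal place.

∠(j4000 + 1800) = arctan(4000/1800) = 65.77°
∠(j4000 + 23000) = arctan(4000/23000) = 9.87°
∠H(j4000) = 65.77° − 9.87° = 55.91°

55.9°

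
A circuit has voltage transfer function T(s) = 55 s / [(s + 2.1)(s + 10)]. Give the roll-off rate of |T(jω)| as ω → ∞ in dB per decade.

-20 dB/decade

With 1 zero and 2 poles, the high-frequency asymptotic slope is 20 × (1 − 2) = -20 dB/decade.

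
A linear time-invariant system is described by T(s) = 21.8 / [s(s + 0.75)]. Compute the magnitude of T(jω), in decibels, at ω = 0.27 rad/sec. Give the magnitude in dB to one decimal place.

40.1 dB

|j0.27 + 0.75| = √(0.27² + 0.75²) = 0.7971
|j0.27| = 0.27
|T(j0.27)| = 21.8 / (0.7971 × 0.27) = 101.29
20 log₁₀(101.29) = 40.11 dB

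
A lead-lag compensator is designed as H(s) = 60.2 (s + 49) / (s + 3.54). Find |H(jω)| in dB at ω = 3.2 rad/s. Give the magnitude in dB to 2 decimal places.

|j3.2 + 49| = √(3.2² + 49²) = 49.1
|j3.2 + 3.54| = √(3.2² + 3.54²) = 4.772
|H(j3.2)| = 60.2 × 49.1 / 4.772 = 619.47
20 log₁₀(619.47) = 55.840 dB

55.84 dB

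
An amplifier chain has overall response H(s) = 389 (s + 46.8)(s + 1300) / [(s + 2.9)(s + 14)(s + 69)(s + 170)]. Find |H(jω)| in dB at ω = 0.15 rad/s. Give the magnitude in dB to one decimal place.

33.9 dB

|j0.15 + 46.8| = √(0.15² + 46.8²) = 46.8
|j0.15 + 1300| = √(0.15² + 1300²) = 1300
|j0.15 + 2.9| = √(0.15² + 2.9²) = 2.904
|j0.15 + 14| = √(0.15² + 14²) = 14
|j0.15 + 69| = √(0.15² + 69²) = 69
|j0.15 + 170| = √(0.15² + 170²) = 170
|H(j0.15)| = 389 × 46.8 × 1300 / (2.904 × 14 × 69 × 170) = 49.626
20 log₁₀(49.626) = 33.91 dB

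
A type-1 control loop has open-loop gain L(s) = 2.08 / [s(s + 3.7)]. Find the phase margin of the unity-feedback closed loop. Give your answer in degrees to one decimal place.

Gain crossover: |L(jω)| = 1 at ω ≈ 0.556 rad/s.
∠L(j0.556) = −90° − arctan(0.556/3.7) ≈ -98.54°
PM = 180° + (-98.54°) = 81.46°

81.5°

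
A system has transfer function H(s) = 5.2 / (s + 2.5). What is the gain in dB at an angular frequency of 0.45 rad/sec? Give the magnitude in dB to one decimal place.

|j0.45 + 2.5| = √(0.45² + 2.5²) = 2.54
|H(j0.45)| = 5.2 / 2.54 = 2.0471
20 log₁₀(2.0471) = 6.22 dB

6.2 dB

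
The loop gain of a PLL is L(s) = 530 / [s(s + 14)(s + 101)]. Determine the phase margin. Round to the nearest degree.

Gain crossover: |L(jω)| = 1 at ω ≈ 0.375 rad/s.
∠L(j0.375) = −90° − arctan(0.375/14) − arctan(0.375/101) ≈ -91.75°
PM = 180° + (-91.75°) = 88.25°

88°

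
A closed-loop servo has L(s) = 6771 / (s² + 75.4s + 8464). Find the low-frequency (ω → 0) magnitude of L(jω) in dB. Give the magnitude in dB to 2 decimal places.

L(0) = 6771 / 8464 = 0.79998
20 log₁₀(0.79998) = -1.938 dB

-1.94 dB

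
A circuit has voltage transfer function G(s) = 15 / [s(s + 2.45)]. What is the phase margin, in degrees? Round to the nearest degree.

35°

Gain crossover: |G(jω)| = 1 at ω ≈ 3.51 rad/s.
∠G(j3.51) = −90° − arctan(3.51/2.45) ≈ -145.06°
PM = 180° + (-145.06°) = 34.94°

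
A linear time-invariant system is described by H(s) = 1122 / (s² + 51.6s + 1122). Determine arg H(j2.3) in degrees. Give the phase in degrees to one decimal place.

∠[(j2.3)² + 51.6(j2.3) + 1122] = ∠[1116.7 + j118.68] = 6.07°
∠H(j2.3) = −6.07° = -6.07°

-6.1°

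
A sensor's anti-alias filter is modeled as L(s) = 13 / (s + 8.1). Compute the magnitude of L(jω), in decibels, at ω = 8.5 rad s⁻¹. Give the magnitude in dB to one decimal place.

0.9 dB

|j8.5 + 8.1| = √(8.5² + 8.1²) = 11.74
|L(j8.5)| = 13 / 11.74 = 1.1072
20 log₁₀(1.1072) = 0.88 dB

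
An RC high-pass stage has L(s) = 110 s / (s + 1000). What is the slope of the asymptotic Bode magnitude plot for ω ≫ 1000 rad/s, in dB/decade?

0 dB/decade

With 1 zero and 1 pole, the high-frequency asymptotic slope is 20 × (1 − 1) = 0 dB/decade.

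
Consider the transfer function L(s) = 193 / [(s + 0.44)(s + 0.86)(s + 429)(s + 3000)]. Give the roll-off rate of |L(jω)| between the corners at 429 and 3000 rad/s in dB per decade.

-60 dB/decade

In this band the factors already past their corner are: pole at 0.44, pole at 0.86, pole at 429; net slope = -60 dB/decade.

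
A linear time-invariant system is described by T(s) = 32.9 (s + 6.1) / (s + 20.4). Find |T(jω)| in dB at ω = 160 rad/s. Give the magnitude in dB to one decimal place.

30.3 dB

|j160 + 6.1| = √(160² + 6.1²) = 160.1
|j160 + 20.4| = √(160² + 20.4²) = 161.3
|T(j160)| = 32.9 × 160.1 / 161.3 = 32.66
20 log₁₀(32.66) = 30.28 dB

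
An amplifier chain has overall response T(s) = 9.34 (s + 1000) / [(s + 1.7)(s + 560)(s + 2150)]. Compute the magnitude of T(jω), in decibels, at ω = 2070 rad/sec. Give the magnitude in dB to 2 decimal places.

-115.81 dB

|j2070 + 1000| = √(2070² + 1000²) = 2299
|j2070 + 1.7| = √(2070² + 1.7²) = 2070
|j2070 + 560| = √(2070² + 560²) = 2144
|j2070 + 2150| = √(2070² + 2150²) = 2985
|T(j2070)| = 9.34 × 2299 / (2070 × 2144 × 2985) = 1.6207e-06
20 log₁₀(1.6207e-06) = -115.806 dB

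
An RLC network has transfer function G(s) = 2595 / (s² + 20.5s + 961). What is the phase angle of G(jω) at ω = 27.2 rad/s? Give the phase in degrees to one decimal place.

-68.4°

∠[(j27.2)² + 20.5(j27.2) + 961] = ∠[221.16 + j557.6] = 68.37°
∠G(j27.2) = −68.37° = -68.37°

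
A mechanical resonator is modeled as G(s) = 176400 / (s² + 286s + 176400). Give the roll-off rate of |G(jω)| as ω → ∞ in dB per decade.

With 0 zeros and 2 poles, the high-frequency asymptotic slope is 20 × (0 − 2) = -40 dB/decade.

-40 dB/decade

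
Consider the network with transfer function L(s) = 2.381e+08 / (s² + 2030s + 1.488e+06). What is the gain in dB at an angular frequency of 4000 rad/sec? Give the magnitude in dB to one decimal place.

|(j4000)² + 2030(j4000) + 1.488e+06| = |-1.4512e+07 + j8.12e+06| = 1.663e+07
|L(j4000)| = 2.381e+08 / 1.663e+07 = 14.318
20 log₁₀(14.318) = 23.12 dB

23.1 dB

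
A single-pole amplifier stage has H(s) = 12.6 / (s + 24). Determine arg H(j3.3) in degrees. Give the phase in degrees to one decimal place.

∠(j3.3 + 24) = arctan(3.3/24) = 7.83°
∠H(j3.3) = −7.83° = -7.83°

-7.8 deg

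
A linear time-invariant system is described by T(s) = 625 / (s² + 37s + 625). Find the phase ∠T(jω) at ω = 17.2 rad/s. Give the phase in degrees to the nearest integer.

-63°

∠[(j17.2)² + 37(j17.2) + 625] = ∠[329.16 + j636.4] = 62.65°
∠T(j17.2) = −62.65° = -62.65°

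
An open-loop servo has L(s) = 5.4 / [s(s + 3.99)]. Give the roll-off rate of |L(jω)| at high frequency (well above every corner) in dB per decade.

-40 dB/decade

With 0 zeros and 2 poles, the high-frequency asymptotic slope is 20 × (0 − 2) = -40 dB/decade.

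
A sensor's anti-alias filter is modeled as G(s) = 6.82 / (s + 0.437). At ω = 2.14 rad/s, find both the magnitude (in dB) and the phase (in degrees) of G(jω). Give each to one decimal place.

|j2.14 + 0.437| = √(2.14² + 0.437²) = 2.184
|G(j2.14)| = 6.82 / 2.184 = 3.1225
20 log₁₀(3.1225) = 9.89 dB
∠(j2.14 + 0.437) = arctan(2.14/0.437) = 78.46°
∠G(j2.14) = −78.46° = -78.46°

|G| = 9.9 dB, ∠G = -78.5°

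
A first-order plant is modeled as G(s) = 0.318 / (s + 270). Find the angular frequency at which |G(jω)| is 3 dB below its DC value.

270 rad/s

For a single-pole low-pass, the −3 dB point is at the pole: ω = 270 rad/s.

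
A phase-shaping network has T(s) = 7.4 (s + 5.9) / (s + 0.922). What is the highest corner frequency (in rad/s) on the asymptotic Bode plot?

5.9 rad/s

Break frequencies occur at each pole and zero magnitude: 0.922 rad/s, 5.9 rad/s.
The highest is 5.9 rad/s.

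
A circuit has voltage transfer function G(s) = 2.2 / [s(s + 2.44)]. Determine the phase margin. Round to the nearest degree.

71°

Gain crossover: |G(jω)| = 1 at ω ≈ 0.851 rad s⁻¹.
∠G(j0.851) = −90° − arctan(0.851/2.44) ≈ -109.23°
PM = 180° + (-109.23°) = 70.77°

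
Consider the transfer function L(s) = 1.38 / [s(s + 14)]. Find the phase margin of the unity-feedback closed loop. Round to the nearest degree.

Gain crossover: |L(jω)| = 1 at ω ≈ 0.0986 rad/s.
∠L(j0.0986) = −90° − arctan(0.0986/14) ≈ -90.40°
PM = 180° + (-90.40°) = 89.60°

90°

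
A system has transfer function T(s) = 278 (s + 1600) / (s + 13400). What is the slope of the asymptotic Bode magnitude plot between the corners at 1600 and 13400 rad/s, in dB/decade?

In this band the factors already past their corner are: zero at 1600; net slope = 20 dB/decade.

20 dB/decade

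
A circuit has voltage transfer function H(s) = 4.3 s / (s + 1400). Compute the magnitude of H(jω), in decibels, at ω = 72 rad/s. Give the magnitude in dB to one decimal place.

-13.1 dB

|j72| = 72
|j72 + 1400| = √(72² + 1400²) = 1402
|H(j72)| = 4.3 × 72 / 1402 = 0.22085
20 log₁₀(0.22085) = -13.12 dB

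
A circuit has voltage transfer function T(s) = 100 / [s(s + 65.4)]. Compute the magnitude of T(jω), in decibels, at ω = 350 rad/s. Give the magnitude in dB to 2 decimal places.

|j350 + 65.4| = √(350² + 65.4²) = 356.1
|j350| = 350
|T(j350)| = 100 / (356.1 × 350) = 0.00080244
20 log₁₀(0.00080244) = -61.912 dB

-61.91 dB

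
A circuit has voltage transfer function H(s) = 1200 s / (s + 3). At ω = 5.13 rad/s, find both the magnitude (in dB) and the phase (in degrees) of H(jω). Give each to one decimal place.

|H| = 60.3 dB, ∠H = 30.3°

|j5.13| = 5.13
|j5.13 + 3| = √(5.13² + 3²) = 5.943
|H(j5.13)| = 1200 × 5.13 / 5.943 = 1035.9
20 log₁₀(1035.9) = 60.31 dB
∠(j5.13) = 90.00°
∠(j5.13 + 3) = arctan(5.13/3) = 59.68°
∠H(j5.13) = 90.00° − 59.68° = 30.32°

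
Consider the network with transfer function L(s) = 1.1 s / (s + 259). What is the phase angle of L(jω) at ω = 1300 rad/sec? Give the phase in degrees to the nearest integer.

∠(j1300) = 90.00°
∠(j1300 + 259) = arctan(1300/259) = 78.73°
∠L(j1300) = 90.00° − 78.73° = 11.27°

11 deg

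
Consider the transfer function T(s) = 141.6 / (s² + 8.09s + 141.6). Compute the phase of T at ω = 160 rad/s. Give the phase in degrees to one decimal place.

-177.1°

∠[(j160)² + 8.09(j160) + 141.6] = ∠[-25458 + j1294.4] = 177.09°
∠T(j160) = −177.09° = -177.09°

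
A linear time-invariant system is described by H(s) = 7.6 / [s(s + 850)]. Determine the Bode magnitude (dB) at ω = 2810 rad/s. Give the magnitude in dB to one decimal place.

-120.7 dB

|j2810 + 850| = √(2810² + 850²) = 2936
|j2810| = 2810
|H(j2810)| = 7.6 / (2936 × 2810) = 9.2127e-07
20 log₁₀(9.2127e-07) = -120.71 dB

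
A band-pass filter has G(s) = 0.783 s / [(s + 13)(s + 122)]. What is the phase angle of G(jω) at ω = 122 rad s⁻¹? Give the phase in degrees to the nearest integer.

-39°

∠(j122) = 90.00°
∠(j122 + 13) = arctan(122/13) = 83.92°
∠(j122 + 122) = arctan(122/122) = 45.00°
∠G(j122) = 90.00° − (83.92° + 45.00°) = -38.92°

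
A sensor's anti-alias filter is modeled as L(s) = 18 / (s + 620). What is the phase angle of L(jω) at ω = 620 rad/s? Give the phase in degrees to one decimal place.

-45.0°

∠(j620 + 620) = arctan(620/620) = 45.00°
∠L(j620) = −45.00° = -45.00°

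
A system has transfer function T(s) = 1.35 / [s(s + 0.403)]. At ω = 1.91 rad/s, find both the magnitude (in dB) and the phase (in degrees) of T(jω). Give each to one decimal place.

|j1.91 + 0.403| = √(1.91² + 0.403²) = 1.952
|j1.91| = 1.91
|T(j1.91)| = 1.35 / (1.952 × 1.91) = 0.36208
20 log₁₀(0.36208) = -8.82 dB
∠(j1.91 + 0.403) = arctan(1.91/0.403) = 78.09°
∠(j1.91) = 90.00°
∠T(j1.91) = − (78.09° + 90.00°) = -168.09°

|T| = -8.8 dB, ∠T = -168.1°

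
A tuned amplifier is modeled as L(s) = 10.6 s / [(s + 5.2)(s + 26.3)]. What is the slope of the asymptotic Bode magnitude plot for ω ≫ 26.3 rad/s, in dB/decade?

With 1 zero and 2 poles, the high-frequency asymptotic slope is 20 × (1 − 2) = -20 dB/decade.

-20 dB/decade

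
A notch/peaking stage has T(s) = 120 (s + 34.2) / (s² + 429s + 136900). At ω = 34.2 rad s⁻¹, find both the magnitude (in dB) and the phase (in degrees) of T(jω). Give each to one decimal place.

|T| = -27.4 dB, ∠T = 38.8°

|j34.2 + 34.2| = √(34.2² + 34.2²) = 48.37
|(j34.2)² + 429(j34.2) + 136900| = |1.3573e+05 + j14672| = 1.365e+05
|T(j34.2)| = 120 × 48.37 / 1.365e+05 = 0.042513
20 log₁₀(0.042513) = -27.43 dB
∠(j34.2 + 34.2) = arctan(34.2/34.2) = 45.00°
∠[(j34.2)² + 429(j34.2) + 136900] = ∠[1.3573e+05 + j14672] = 6.17°
∠T(j34.2) = 45.00° − 6.17° = 38.83°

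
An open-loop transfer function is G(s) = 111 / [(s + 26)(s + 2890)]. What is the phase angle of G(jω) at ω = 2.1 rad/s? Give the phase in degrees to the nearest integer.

-5°

∠(j2.1 + 26) = arctan(2.1/26) = 4.62°
∠(j2.1 + 2890) = arctan(2.1/2890) = 0.04°
∠G(j2.1) = − (4.62° + 0.04°) = -4.66°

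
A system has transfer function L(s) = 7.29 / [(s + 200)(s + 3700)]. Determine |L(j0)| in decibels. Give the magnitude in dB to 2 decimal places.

L(0) = 7.29 / (200 × 3700) = 9.8514e-06
20 log₁₀(9.8514e-06) = -100.130 dB

-100.13 dB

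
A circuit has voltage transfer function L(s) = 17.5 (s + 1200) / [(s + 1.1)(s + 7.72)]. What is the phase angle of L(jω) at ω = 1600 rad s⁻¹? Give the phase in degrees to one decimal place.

-126.6°

∠(j1600 + 1200) = arctan(1600/1200) = 53.13°
∠(j1600 + 1.1) = arctan(1600/1.1) = 89.96°
∠(j1600 + 7.72) = arctan(1600/7.72) = 89.72°
∠L(j1600) = 53.13° − (89.96° + 89.72°) = -126.55°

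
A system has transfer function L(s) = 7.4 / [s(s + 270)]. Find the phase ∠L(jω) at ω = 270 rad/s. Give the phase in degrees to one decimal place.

-135.0 deg

∠(j270 + 270) = arctan(270/270) = 45.00°
∠(j270) = 90.00°
∠L(j270) = − (45.00° + 90.00°) = -135.00°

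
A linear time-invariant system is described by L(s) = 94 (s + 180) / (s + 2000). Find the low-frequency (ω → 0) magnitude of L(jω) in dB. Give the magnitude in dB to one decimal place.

L(0) = 94 × 180 / 2000 = 8.46
20 log₁₀(8.46) = 18.55 dB

18.5 dB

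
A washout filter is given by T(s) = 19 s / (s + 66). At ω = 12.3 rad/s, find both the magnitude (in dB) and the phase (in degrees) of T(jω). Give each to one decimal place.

|T| = 10.8 dB, ∠T = 79.4°

|j12.3| = 12.3
|j12.3 + 66| = √(12.3² + 66²) = 67.14
|T(j12.3)| = 19 × 12.3 / 67.14 = 3.481
20 log₁₀(3.481) = 10.83 dB
∠(j12.3) = 90.00°
∠(j12.3 + 66) = arctan(12.3/66) = 10.56°
∠T(j12.3) = 90.00° − 10.56° = 79.44°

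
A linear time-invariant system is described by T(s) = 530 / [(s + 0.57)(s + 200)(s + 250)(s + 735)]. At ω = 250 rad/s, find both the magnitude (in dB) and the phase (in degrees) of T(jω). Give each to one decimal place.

|j250 + 0.57| = √(250² + 0.57²) = 250
|j250 + 200| = √(250² + 200²) = 320.2
|j250 + 250| = √(250² + 250²) = 353.6
|j250 + 735| = √(250² + 735²) = 776.4
|T(j250)| = 530 / (250 × 320.2 × 353.6 × 776.4) = 2.4124e-08
20 log₁₀(2.4124e-08) = -152.35 dB
∠(j250 + 0.57) = arctan(250/0.57) = 89.87°
∠(j250 + 200) = arctan(250/200) = 51.34°
∠(j250 + 250) = arctan(250/250) = 45.00°
∠(j250 + 735) = arctan(250/735) = 18.79°
∠T(j250) = − (89.87° + 51.34° + 45.00° + 18.79°) = -204.99°

|T| = -152.4 dB, ∠T = -205.0°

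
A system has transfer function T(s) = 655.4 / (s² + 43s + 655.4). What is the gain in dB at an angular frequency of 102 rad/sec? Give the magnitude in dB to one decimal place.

-24.2 dB

|(j102)² + 43(j102) + 655.4| = |-9748.6 + j4386| = 1.069e+04
|T(j102)| = 655.4 / 1.069e+04 = 0.061311
20 log₁₀(0.061311) = -24.25 dB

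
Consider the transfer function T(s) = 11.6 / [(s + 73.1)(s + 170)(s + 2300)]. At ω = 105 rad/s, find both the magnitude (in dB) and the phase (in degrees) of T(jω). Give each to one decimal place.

|T| = -134.1 dB, ∠T = -89.5°

|j105 + 73.1| = √(105² + 73.1²) = 127.9
|j105 + 170| = √(105² + 170²) = 199.8
|j105 + 2300| = √(105² + 2300²) = 2302
|T(j105)| = 11.6 / (127.9 × 199.8 × 2302) = 1.9708e-07
20 log₁₀(1.9708e-07) = -134.11 dB
∠(j105 + 73.1) = arctan(105/73.1) = 55.15°
∠(j105 + 170) = arctan(105/170) = 31.70°
∠(j105 + 2300) = arctan(105/2300) = 2.61°
∠T(j105) = − (55.15° + 31.70° + 2.61°) = -89.47°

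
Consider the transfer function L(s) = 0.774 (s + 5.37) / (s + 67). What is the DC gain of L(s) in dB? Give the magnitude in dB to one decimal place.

-24.1 dB

L(0) = 0.774 × 5.37 / 67 = 0.062036
20 log₁₀(0.062036) = -24.15 dB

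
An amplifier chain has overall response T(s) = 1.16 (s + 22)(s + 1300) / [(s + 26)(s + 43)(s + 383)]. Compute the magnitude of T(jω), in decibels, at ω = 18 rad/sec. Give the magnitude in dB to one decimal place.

|j18 + 22| = √(18² + 22²) = 28.43
|j18 + 1300| = √(18² + 1300²) = 1300
|j18 + 26| = √(18² + 26²) = 31.62
|j18 + 43| = √(18² + 43²) = 46.62
|j18 + 383| = √(18² + 383²) = 383.4
|T(j18)| = 1.16 × 28.43 × 1300 / (31.62 × 46.62 × 383.4) = 0.075847
20 log₁₀(0.075847) = -22.40 dB

-22.4 dB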